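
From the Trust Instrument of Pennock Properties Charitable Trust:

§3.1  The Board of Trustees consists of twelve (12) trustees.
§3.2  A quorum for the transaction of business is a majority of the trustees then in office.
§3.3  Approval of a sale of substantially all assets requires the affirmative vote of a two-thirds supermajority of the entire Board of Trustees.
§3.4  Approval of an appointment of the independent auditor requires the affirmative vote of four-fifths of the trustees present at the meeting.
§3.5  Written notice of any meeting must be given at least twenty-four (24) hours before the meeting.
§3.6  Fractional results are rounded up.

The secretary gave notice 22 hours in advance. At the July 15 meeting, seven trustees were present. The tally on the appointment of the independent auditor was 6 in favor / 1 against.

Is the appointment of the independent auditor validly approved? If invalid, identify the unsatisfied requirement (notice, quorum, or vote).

Invalid — notice requirement not satisfied.

Notice: 22 hours given; 24 required (22 < 24). Not satisfied.
Quorum: 7 present; quorum is 7. Satisfied.
Vote: the appointment of the independent auditor requires four-fifths of the trustees present (7). 4/5 of 7 = 5.60, rounded up to 6, so 6 affirmative votes are needed; 6 voted in favor. Satisfied.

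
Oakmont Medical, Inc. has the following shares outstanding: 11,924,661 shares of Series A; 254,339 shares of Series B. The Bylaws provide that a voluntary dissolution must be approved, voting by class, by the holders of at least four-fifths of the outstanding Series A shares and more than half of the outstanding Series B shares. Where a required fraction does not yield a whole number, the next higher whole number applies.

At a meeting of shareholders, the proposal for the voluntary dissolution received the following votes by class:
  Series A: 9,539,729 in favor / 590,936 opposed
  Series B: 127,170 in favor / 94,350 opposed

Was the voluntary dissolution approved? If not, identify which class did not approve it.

Approved — every class gave the required vote.

Series A: 4/5 of 11924661 = 9539728.80, rounded up to 9539729; 9,539,729 required, 9,539,729 in favor — approved.
Series B: a majority of 254339 is 127170; 127,170 required, 127,170 in favor — approved.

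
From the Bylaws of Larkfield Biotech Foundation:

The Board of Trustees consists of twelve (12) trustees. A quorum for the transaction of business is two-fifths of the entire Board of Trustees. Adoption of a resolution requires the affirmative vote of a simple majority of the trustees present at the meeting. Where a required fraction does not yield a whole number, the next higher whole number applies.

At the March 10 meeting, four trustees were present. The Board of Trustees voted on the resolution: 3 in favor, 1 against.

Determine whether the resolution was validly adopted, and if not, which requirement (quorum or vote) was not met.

Quorum: 4 present; quorum is 5. Not satisfied.
Vote: the resolution requires a majority of the trustees present (4). A majority of 4 is 3, so 3 affirmative votes are needed; 3 voted in favor. Satisfied. (Moot — without a quorum no business can be validly transacted.)

Invalid — quorum requirement not satisfied.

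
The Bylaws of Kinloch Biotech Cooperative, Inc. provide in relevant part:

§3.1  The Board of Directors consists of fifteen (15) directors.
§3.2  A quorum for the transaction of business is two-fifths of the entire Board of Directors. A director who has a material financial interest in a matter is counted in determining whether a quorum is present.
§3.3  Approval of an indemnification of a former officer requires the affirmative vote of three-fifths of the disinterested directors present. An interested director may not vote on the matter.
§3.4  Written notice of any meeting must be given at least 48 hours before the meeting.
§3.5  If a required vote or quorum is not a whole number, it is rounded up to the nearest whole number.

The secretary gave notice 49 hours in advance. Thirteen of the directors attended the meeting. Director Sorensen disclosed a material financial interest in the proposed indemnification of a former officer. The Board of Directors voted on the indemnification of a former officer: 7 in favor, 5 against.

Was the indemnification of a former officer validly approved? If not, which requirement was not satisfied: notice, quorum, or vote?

Invalid — vote requirement not satisfied.

Notice: 49 hours given; 48 required (49 ≥ 48). Satisfied.
Quorum: 13 present (interested directors count toward quorum); quorum is 6. Satisfied.
Vote: the indemnification of a former officer requires three-fifths of the disinterested directors present (13 − 1 = 12). 3/5 of 12 = 7.20, rounded up to 8, so 8 affirmative votes are needed; 7 voted in favor. Not satisfied.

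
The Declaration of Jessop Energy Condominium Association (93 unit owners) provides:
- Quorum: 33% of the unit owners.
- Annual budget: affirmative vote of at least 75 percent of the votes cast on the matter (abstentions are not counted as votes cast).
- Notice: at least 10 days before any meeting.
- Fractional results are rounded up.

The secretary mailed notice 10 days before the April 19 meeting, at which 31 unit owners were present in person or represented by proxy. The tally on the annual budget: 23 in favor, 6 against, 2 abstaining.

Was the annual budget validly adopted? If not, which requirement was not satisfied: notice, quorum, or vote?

Valid — all requirements satisfied.

Notice: 10 days given; 10 required. Satisfied.
Quorum: 33% of 93 = 30.69, rounded up to 31; 31 present. Satisfied.
Vote: requires three-fourths of the votes cast (31 − 2 abstaining = 29); 3/4 of 29 = 21.75, rounded up to 22, so 22 needed; 23 in favor. Satisfied.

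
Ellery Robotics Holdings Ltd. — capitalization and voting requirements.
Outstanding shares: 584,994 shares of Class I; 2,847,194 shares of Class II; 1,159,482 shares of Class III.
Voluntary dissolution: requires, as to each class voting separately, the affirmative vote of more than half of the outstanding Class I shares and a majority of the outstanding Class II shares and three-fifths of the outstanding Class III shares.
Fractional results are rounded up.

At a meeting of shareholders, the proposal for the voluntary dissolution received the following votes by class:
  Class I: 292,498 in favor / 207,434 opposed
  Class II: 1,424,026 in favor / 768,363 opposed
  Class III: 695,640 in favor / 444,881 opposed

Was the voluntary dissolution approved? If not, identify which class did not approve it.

Not approved — the Class III shares did not give the required vote.

Class I: a majority of 584994 is 292498; 292,498 required, 292,498 in favor — approved.
Class II: a majority of 2847194 is 1423598; 1,423,598 required, 1,424,026 in favor — approved.
Class III: 3/5 of 1159482 = 695689.20, rounded up to 695690; 695,690 required, 695,640 in favor — not approved.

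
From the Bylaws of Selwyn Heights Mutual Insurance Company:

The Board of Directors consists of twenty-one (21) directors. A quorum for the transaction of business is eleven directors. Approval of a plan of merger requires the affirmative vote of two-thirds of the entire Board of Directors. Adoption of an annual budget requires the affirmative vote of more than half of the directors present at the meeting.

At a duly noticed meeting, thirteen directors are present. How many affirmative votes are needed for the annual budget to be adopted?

The annual budget requires a majority of the directors present (13).
A majority of 13 is 7.

7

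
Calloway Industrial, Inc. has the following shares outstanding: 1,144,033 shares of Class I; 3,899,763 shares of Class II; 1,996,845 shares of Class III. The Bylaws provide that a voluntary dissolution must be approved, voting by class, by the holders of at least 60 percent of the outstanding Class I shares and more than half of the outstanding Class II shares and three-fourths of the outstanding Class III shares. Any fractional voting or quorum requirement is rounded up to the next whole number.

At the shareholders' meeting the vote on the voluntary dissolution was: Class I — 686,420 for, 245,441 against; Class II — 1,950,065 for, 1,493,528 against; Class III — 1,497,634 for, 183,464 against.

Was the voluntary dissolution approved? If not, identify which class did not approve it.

Approved — every class gave the required vote.

Class I: 3/5 of 1144033 = 686419.80, rounded up to 686420; 686,420 required, 686,420 in favor — approved.
Class II: a majority of 3899763 is 1949882; 1,949,882 required, 1,950,065 in favor — approved.
Class III: 3/4 of 1996845 = 1497633.75, rounded up to 1497634; 1,497,634 required, 1,497,634 in favor — approved.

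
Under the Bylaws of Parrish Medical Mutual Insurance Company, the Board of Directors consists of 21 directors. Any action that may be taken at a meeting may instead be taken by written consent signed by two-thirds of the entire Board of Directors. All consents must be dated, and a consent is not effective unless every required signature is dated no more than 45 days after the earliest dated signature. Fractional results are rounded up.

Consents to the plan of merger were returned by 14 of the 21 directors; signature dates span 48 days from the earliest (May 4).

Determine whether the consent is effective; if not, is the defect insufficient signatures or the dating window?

Signatures required: two-thirds of 21 — 2/3 of 21 = 14, so 14 needed; 14 signed. Sufficient.
Dating window: the latest signature is 48 days after the earliest; the limit is 45 days. Outside the window.

Not effective — dating-window requirement not satisfied.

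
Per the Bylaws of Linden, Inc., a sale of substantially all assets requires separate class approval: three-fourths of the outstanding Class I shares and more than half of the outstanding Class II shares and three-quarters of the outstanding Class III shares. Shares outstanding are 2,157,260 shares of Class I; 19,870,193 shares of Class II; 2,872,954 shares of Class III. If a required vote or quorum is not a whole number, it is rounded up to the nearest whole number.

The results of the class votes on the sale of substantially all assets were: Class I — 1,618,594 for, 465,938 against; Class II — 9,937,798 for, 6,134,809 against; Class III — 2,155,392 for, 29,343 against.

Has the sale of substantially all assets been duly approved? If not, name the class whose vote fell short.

Approved — every class gave the required vote.

Class I: 3/4 of 2157260 = 1617945; 1,617,945 required, 1,618,594 in favor — approved.
Class II: a majority of 19870193 is 9935097; 9,935,097 required, 9,937,798 in favor — approved.
Class III: 3/4 of 2872954 = 2154715.50, rounded up to 2154716; 2,154,716 required, 2,155,392 in favor — approved.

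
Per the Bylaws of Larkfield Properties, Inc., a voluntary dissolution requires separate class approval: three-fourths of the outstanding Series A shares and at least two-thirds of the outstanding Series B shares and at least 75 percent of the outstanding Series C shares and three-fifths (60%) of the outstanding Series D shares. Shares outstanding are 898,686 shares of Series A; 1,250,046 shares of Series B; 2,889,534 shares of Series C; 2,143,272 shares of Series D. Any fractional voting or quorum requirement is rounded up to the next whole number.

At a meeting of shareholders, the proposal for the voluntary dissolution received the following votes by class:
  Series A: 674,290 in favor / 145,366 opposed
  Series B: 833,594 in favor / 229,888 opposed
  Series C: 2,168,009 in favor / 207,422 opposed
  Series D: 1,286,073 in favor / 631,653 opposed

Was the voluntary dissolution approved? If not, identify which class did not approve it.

Series A: 3/4 of 898686 = 674014.50, rounded up to 674015; 674,015 required, 674,290 in favor — approved.
Series B: 2/3 of 1250046 = 833364; 833,364 required, 833,594 in favor — approved.
Series C: 3/4 of 2889534 = 2167150.50, rounded up to 2167151; 2,167,151 required, 2,168,009 in favor — approved.
Series D: 3/5 of 2143272 = 1285963.20, rounded up to 1285964; 1,285,964 required, 1,286,073 in favor — approved.

Approved — every class gave the required vote.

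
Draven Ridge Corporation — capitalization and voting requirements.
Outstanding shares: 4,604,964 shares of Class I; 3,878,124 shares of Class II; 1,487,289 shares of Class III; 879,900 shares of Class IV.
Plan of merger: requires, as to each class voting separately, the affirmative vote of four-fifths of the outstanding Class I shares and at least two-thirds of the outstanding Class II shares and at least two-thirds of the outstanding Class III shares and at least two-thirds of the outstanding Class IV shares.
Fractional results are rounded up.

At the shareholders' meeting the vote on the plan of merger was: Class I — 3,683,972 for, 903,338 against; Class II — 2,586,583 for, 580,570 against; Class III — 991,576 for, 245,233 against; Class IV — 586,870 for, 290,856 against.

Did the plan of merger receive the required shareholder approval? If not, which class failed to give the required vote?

Approved — every class gave the required vote.

Class I: 4/5 of 4604964 = 3683971.20, rounded up to 3683972; 3,683,972 required, 3,683,972 in favor — approved.
Class II: 2/3 of 3878124 = 2585416; 2,585,416 required, 2,586,583 in favor — approved.
Class III: 2/3 of 1487289 = 991526; 991,526 required, 991,576 in favor — approved.
Class IV: 2/3 of 879900 = 586600; 586,600 required, 586,870 in favor — approved.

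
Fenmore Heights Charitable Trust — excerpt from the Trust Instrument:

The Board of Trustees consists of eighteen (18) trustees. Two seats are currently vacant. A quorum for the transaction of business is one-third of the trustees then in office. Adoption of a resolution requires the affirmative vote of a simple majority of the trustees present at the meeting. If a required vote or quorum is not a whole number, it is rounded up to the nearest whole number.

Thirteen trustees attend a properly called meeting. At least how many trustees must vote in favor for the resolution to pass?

7

The resolution requires a majority of the trustees present (13).
A majority of 13 is 7.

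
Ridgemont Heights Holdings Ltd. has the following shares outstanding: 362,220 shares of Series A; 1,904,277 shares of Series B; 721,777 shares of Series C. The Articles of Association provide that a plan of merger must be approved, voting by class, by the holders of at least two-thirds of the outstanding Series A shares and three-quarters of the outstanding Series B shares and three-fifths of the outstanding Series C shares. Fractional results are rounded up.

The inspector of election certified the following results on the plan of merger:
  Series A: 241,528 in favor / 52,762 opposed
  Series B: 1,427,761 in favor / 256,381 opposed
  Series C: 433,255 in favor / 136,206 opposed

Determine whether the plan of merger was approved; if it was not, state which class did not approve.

Series A: 2/3 of 362220 = 241480; 241,480 required, 241,528 in favor — approved.
Series B: 3/4 of 1904277 = 1428207.75, rounded up to 1428208; 1,428,208 required, 1,427,761 in favor — not approved.
Series C: 3/5 of 721777 = 433066.20, rounded up to 433067; 433,067 required, 433,255 in favor — approved.

Not approved — the Series B shares did not give the required vote.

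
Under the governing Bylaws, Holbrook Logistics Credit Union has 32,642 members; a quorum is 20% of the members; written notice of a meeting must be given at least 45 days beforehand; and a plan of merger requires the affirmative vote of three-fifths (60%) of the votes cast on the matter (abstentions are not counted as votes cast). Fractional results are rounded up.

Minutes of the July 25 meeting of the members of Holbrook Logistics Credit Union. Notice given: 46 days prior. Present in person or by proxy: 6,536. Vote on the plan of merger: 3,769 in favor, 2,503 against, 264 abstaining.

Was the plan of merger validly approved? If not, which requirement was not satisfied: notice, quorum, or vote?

Valid — all requirements satisfied.

Notice: 46 days given; 45 required. Satisfied.
Quorum: 20% of 32,642 = 6,528.40, rounded up to 6,529; 6,536 present. Satisfied.
Vote: requires three-fifths of the votes cast (6,536 − 264 abstaining = 6,272); 3/5 of 6272 = 3763.20, rounded up to 3764, so 3,764 needed; 3,769 in favor. Satisfied.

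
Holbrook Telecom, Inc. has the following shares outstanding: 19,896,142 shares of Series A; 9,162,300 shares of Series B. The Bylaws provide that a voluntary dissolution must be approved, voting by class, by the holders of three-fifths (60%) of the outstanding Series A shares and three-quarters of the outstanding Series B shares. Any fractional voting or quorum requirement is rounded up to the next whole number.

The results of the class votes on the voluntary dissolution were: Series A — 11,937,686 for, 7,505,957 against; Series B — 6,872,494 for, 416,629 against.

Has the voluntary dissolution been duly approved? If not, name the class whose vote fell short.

Approved — every class gave the required vote.

Series A: 3/5 of 19896142 = 11937685.20, rounded up to 11937686; 11,937,686 required, 11,937,686 in favor — approved.
Series B: 3/4 of 9162300 = 6871725; 6,871,725 required, 6,872,494 in favor — approved.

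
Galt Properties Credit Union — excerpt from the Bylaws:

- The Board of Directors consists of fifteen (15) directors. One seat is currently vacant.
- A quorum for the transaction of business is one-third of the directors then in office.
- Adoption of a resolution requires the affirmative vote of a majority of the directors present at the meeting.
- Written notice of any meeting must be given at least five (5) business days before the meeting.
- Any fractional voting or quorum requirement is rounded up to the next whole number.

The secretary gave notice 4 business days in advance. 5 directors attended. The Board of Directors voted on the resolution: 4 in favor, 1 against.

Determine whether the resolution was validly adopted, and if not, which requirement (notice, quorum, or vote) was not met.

Invalid — notice requirement not satisfied.

Notice: 4 business days given; 5 required (4 < 5). Not satisfied.
Quorum: 5 present; quorum is 5. Satisfied.
Vote: the resolution requires a majority of the directors present (5). A majority of 5 is 3, so 3 affirmative votes are needed; 4 voted in favor. Satisfied.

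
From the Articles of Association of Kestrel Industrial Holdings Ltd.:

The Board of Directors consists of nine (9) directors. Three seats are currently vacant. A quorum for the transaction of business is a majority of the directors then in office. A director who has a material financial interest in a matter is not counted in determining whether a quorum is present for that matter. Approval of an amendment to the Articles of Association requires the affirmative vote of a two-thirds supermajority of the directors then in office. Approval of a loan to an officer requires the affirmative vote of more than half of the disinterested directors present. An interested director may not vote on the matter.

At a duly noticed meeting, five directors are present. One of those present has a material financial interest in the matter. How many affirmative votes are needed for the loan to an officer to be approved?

3

The loan to an officer requires a majority of the disinterested directors present (5 − 1 = 4).
A majority of 4 is 3.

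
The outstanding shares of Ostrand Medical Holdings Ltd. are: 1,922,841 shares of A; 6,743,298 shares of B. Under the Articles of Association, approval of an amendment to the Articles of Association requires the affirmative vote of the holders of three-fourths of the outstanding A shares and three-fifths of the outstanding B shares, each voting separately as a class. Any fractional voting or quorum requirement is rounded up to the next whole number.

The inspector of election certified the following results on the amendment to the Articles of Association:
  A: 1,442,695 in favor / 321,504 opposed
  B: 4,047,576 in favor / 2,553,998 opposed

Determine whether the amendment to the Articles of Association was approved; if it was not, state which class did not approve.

Approved — every class gave the required vote.

A: 3/4 of 1922841 = 1442130.75, rounded up to 1442131; 1,442,131 required, 1,442,695 in favor — approved.
B: 3/5 of 6743298 = 4045978.80, rounded up to 4045979; 4,045,979 required, 4,047,576 in favor — approved.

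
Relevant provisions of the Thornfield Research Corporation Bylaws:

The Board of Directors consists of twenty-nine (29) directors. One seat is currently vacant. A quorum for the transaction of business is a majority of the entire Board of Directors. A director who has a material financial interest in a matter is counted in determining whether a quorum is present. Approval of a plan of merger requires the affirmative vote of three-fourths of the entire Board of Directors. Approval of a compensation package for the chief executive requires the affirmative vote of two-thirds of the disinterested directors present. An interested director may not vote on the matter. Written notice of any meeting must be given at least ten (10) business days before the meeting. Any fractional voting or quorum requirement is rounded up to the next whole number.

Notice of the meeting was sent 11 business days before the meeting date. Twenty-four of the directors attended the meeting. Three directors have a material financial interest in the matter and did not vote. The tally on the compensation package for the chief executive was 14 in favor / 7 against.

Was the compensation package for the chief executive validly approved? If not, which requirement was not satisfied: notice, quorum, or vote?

Valid — all requirements satisfied.

Notice: 11 business days given; 10 required (11 ≥ 10). Satisfied.
Quorum: 24 present (interested directors count toward quorum); quorum is 15. Satisfied.
Vote: the compensation package for the chief executive requires two-thirds of the disinterested directors present (24 − 3 = 21). 2/3 of 21 = 14, so 14 affirmative votes are needed; 14 voted in favor. Satisfied.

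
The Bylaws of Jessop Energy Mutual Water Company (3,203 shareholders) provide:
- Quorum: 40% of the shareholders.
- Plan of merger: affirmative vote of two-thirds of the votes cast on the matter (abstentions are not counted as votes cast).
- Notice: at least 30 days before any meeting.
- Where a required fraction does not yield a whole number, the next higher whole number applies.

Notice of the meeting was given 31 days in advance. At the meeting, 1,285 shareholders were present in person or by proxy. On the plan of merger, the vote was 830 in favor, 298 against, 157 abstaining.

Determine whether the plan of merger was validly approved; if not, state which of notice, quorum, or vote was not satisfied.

Notice: 31 days given; 30 required. Satisfied.
Quorum: 40% of 3,203 = 1,281.20, rounded up to 1,282; 1,285 present. Satisfied.
Vote: requires two-thirds of the votes cast (1,285 − 157 abstaining = 1,128); 2/3 of 1128 = 752, so 752 needed; 830 in favor. Satisfied.

Valid — all requirements satisfied.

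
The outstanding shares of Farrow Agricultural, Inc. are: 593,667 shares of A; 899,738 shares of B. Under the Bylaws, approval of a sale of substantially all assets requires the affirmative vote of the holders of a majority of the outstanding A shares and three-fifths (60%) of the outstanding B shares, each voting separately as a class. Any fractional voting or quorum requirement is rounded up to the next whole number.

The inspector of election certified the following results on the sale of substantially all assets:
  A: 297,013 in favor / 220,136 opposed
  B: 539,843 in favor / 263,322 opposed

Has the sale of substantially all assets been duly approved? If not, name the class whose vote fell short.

A: a majority of 593667 is 296834; 296,834 required, 297,013 in favor — approved.
B: 3/5 of 899738 = 539842.80, rounded up to 539843; 539,843 required, 539,843 in favor — approved.

Approved — every class gave the required vote.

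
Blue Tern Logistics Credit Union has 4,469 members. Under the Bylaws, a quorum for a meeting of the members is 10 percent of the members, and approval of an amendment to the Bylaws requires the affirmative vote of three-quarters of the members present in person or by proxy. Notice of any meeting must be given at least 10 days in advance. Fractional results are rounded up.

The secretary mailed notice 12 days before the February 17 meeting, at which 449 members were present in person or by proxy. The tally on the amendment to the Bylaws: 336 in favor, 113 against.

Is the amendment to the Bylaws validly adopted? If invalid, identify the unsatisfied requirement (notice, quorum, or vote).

Notice: 12 days given; 10 required. Satisfied.
Quorum: 10% of 4,469 = 446.90, rounded up to 447; 449 present. Satisfied.
Vote: requires three-fourths of those present (449); 3/4 of 449 = 336.75, rounded up to 337, so 337 needed; 336 in favor. Not satisfied.

Invalid — vote requirement not satisfied.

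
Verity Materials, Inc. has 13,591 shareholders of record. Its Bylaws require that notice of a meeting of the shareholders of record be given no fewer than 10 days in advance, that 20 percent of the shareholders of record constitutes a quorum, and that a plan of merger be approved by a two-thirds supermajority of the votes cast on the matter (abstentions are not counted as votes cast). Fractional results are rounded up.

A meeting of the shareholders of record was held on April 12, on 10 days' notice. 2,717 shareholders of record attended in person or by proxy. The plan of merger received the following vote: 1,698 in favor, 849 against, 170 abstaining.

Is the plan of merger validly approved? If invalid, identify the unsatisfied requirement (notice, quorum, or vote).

Invalid — quorum requirement not satisfied.

Notice: 10 days given; 10 required. Satisfied.
Quorum: 20% of 13,591 = 2,718.20, rounded up to 2,719; 2,717 present. Not satisfied.
Vote: requires two-thirds of the votes cast (2,717 − 170 abstaining = 2,547); 2/3 of 2547 = 1698, so 1,698 needed; 1,698 in favor. Satisfied.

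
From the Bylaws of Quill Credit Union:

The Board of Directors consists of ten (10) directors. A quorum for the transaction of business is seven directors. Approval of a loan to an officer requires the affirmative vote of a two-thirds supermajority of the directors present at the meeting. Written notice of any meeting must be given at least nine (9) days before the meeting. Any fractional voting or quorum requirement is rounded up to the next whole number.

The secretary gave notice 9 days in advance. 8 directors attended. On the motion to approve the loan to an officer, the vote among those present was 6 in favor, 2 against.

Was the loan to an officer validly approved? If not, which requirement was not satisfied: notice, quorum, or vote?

Valid — all requirements satisfied.

Notice: 9 days given; 9 required (9 ≥ 9). Satisfied.
Quorum: 8 present; quorum is 7. Satisfied.
Vote: the loan to an officer requires two-thirds of the directors present (8). 2/3 of 8 = 5.33, rounded up to 6, so 6 affirmative votes are needed; 6 voted in favor. Satisfied.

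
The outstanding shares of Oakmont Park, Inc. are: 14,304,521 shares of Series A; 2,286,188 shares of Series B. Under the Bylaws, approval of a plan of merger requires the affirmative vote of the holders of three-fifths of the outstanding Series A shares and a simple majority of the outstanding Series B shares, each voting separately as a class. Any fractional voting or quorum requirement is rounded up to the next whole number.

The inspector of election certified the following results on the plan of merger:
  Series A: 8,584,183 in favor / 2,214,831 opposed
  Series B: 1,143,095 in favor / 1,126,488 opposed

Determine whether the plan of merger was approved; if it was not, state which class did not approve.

Series A: 3/5 of 14304521 = 8582712.60, rounded up to 8582713; 8,582,713 required, 8,584,183 in favor — approved.
Series B: a majority of 2286188 is 1143095; 1,143,095 required, 1,143,095 in favor — approved.

Approved — every class gave the required vote.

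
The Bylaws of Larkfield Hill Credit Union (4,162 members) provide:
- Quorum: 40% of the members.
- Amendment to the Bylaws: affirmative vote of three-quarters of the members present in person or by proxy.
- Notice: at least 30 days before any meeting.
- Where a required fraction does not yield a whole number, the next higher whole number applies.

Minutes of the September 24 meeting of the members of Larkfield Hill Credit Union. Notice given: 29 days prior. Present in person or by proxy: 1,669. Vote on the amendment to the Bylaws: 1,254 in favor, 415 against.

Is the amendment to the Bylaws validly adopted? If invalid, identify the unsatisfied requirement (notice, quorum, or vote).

Invalid — notice requirement not satisfied.

Notice: 29 days given; 30 required. Not satisfied.
Quorum: 40% of 4,162 = 1,664.80, rounded up to 1,665; 1,669 present. Satisfied.
Vote: requires three-fourths of those present (1,669); 3/4 of 1669 = 1251.75, rounded up to 1252, so 1,252 needed; 1,254 in favor. Satisfied.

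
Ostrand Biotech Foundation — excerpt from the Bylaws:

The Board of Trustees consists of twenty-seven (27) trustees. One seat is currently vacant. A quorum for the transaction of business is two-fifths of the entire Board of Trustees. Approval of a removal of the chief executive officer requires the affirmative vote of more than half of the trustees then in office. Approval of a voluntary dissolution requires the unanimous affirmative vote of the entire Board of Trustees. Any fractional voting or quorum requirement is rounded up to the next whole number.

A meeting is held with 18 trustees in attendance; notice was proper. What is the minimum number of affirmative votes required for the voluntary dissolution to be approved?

The voluntary dissolution requires the unanimous vote of the entire Board of Trustees (27).
Unanimous means all 27.
(Only 18 can vote, so the voluntary dissolution cannot pass at this meeting, but the required vote is still 27.)

27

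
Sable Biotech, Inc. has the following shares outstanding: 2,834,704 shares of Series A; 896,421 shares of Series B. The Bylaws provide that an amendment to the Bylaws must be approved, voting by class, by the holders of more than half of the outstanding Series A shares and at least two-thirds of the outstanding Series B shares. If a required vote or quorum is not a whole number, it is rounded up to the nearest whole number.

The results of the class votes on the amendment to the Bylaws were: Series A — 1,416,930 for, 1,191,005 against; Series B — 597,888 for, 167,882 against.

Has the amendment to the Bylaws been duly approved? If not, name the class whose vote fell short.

Not approved — the Series A shares did not give the required vote.

Series A: a majority of 2834704 is 1417353; 1,417,353 required, 1,416,930 in favor — not approved.
Series B: 2/3 of 896421 = 597614; 597,614 required, 597,888 in favor — approved.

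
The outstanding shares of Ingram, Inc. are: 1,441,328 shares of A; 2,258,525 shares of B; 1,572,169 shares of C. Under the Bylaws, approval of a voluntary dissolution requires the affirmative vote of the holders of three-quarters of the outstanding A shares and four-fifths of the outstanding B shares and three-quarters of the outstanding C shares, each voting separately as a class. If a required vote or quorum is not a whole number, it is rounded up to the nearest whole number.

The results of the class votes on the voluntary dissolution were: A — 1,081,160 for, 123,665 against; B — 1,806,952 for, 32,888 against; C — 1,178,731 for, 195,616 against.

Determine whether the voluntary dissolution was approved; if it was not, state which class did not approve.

A: 3/4 of 1441328 = 1080996; 1,080,996 required, 1,081,160 in favor — approved.
B: 4/5 of 2258525 = 1806820; 1,806,820 required, 1,806,952 in favor — approved.
C: 3/4 of 1572169 = 1179126.75, rounded up to 1179127; 1,179,127 required, 1,178,731 in favor — not approved.

Not approved — the C shares did not give the required vote.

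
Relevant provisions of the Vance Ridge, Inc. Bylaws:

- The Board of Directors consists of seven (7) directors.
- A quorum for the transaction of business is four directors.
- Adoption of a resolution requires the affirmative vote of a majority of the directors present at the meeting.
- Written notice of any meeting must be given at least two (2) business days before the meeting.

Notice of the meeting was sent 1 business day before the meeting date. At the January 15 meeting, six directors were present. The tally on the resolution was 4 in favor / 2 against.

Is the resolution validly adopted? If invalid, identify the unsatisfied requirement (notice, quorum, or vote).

Invalid — notice requirement not satisfied.

Notice: 1 business day given; 2 required (1 < 2). Not satisfied.
Quorum: 6 present; quorum is 4. Satisfied.
Vote: the resolution requires a majority of the directors present (6). A majority of 6 is 4, so 4 affirmative votes are needed; 4 voted in favor. Satisfied.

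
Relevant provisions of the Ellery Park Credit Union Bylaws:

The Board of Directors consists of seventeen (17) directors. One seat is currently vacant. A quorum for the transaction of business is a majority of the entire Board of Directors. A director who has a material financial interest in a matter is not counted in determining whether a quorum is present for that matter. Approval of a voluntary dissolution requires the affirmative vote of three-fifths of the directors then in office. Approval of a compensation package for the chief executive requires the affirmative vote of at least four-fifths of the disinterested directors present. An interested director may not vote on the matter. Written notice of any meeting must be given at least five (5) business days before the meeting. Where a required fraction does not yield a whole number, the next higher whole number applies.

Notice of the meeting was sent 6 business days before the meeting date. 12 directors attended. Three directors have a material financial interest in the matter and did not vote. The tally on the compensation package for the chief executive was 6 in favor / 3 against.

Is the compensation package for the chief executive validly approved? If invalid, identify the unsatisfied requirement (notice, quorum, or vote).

Invalid — vote requirement not satisfied.

Notice: 6 business days given; 5 required (6 ≥ 5). Satisfied.
Quorum: 12 present, but the 3 interested directors do not count, leaving 9. Quorum is 9. Satisfied.
Vote: the compensation package for the chief executive requires four-fifths of the disinterested directors present (12 − 3 = 9). 4/5 of 9 = 7.20, rounded up to 8, so 8 affirmative votes are needed; 6 voted in favor. Not satisfied.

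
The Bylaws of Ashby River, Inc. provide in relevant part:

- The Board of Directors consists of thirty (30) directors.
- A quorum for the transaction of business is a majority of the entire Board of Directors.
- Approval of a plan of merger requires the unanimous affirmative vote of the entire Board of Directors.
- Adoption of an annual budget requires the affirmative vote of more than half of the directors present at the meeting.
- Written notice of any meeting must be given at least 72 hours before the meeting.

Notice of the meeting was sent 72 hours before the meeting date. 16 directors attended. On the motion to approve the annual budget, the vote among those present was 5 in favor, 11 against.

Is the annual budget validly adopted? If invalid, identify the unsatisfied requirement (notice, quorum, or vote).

Invalid — vote requirement not satisfied.

Notice: 72 hours given; 72 required (72 ≥ 72). Satisfied.
Quorum: 16 present; quorum is 16. Satisfied.
Vote: the annual budget requires a majority of the directors present (16). A majority of 16 is 9, so 9 affirmative votes are needed; 5 voted in favor. Not satisfied.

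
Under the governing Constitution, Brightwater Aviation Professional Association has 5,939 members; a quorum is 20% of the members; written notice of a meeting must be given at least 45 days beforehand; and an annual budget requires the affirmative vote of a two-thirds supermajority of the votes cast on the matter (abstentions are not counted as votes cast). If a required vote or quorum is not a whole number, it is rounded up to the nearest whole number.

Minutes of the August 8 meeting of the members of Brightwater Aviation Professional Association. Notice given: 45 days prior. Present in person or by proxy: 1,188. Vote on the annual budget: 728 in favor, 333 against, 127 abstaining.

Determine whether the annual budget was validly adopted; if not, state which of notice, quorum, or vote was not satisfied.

Notice: 45 days given; 45 required. Satisfied.
Quorum: 20% of 5,939 = 1,187.80, rounded up to 1,188; 1,188 present. Satisfied.
Vote: requires two-thirds of the votes cast (1,188 − 127 abstaining = 1,061); 2/3 of 1061 = 707.33, rounded up to 708, so 708 needed; 728 in favor. Satisfied.

Valid — all requirements satisfied.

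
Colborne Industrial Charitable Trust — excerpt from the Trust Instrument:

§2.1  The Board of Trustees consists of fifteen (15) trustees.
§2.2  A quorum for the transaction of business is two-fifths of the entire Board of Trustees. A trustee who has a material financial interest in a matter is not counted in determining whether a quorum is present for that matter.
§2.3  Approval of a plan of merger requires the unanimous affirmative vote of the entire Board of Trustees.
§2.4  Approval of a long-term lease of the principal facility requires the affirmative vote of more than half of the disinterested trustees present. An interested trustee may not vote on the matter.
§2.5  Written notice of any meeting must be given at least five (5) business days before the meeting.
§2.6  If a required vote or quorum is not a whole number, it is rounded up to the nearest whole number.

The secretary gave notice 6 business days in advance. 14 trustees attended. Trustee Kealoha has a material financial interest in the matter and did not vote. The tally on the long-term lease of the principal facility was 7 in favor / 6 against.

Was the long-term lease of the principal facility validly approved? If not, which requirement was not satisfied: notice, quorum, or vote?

Valid — all requirements satisfied.

Notice: 6 business days given; 5 required (6 ≥ 5). Satisfied.
Quorum: 14 present, but the 1 interested trustee does not count, leaving 13. Quorum is 6. Satisfied.
Vote: the long-term lease of the principal facility requires a majority of the disinterested trustees present (14 − 1 = 13). A majority of 13 is 7, so 7 affirmative votes are needed; 7 voted in favor. Satisfied.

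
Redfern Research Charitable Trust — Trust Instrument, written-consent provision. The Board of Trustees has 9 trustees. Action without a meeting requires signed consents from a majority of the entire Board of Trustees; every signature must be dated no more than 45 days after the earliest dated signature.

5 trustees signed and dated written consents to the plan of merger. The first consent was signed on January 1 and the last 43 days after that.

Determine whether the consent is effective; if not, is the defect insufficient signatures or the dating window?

Effective — both the signature and dating-window requirements are satisfied.

Signatures required: a majority of 9 — a majority of 9 is 5, so 5 needed; 5 signed. Sufficient.
Dating window: the latest signature is 43 days after the earliest; the limit is 45 days. Within the window.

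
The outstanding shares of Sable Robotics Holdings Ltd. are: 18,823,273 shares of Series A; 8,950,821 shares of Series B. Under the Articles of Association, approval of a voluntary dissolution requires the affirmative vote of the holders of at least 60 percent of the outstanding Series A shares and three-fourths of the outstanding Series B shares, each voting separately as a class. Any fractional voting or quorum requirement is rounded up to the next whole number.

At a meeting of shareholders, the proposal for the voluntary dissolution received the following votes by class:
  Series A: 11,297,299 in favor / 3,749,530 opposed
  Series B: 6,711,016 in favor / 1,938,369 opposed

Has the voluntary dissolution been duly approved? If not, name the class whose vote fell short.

Series A: 3/5 of 18823273 = 11293963.80, rounded up to 11293964; 11,293,964 required, 11,297,299 in favor — approved.
Series B: 3/4 of 8950821 = 6713115.75, rounded up to 6713116; 6,713,116 required, 6,711,016 in favor — not approved.

Not approved — the Series B shares did not give the required vote.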